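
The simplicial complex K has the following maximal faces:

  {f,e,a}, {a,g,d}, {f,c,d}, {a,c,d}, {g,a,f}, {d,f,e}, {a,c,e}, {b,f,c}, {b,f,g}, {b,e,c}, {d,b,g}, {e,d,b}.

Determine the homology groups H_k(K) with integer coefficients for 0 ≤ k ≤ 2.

Order the vertices as a < b < c < d < e < f < g. Listing each simplex with vertices in this order, K has dimension 2 with simplices:

  0-simplices (7): a, b, c, d, e, f, g
  1-simplices (18): ac, ad, ae, af, ag, bc, bd, be, bf, bg, cd, ce, cf, de, df, dg, ef, fg
  2-simplices (12): acd, ace, adg, aef, afg, bce, bcf, bde, bdg, bfg, cdf, def

giving chain groups C_0 ≅ Z^7, C_1 ≅ Z^18, C_2 ≅ Z^12.

∂_1: C_1 → C_0 maps an edge to its endpoints' difference, ∂[p,q] = q − p. For instance
  ∂bd = d − b.
The 7×18 boundary matrix has rank 6 and Smith normal form diag(1,1,1,1,1,1).

∂_2: C_2 → C_1 sends each 2-simplex [p,q,r] to [q,r] − [p,r] + [p,q]. For instance
  ∂def = ef − df + de,
  ∂cdf = df − cf + cd.
This gives a 18×12 integer matrix of rank 12; reducing to Smith normal form yields diagonal entries (1,1,1,1,1,1,1,1,1,1,1,2).

Now H_k = ker ∂_k / im ∂_{k+1}, so:

  H_0: rank C_0 − rank ∂_1 = 7 − 6 = 1, and the invariant factors of ∂_1 are all 1, so H_0 ≅ Z.
  H_1: rank ker ∂_1 − rank ∂_2 = (18 − 6) − 12 = 0, and ∂_2 has invariant factor 2 > 1, so H_1 ≅ Z/2Z.
  H_2: rank ker ∂_2 − rank ∂_3 = (12 − 12) − 0 = 0, and there is no ∂_3, so H_2 ≅ 0.

H_0 = Z,  H_1 = Z/2Z,  H_2 = 0.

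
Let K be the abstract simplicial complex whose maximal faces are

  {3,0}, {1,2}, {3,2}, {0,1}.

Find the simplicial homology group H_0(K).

Order the vertices as 0 < 1 < 2 < 3. Listing each simplex with vertices in this order, K has dimension 1 with simplices:

  0-simplices (4): [0], [1], [2], [3]
  1-simplices (4): [0,1], [0,3], [1,2], [2,3]

Hence C_0 ≅ Z^4, C_1 ≅ Z^4.

∂_1: C_1 → C_0 maps an edge to its endpoints' difference, ∂[p,q] = q − p. For instance
  ∂[0,1] = [1] − [0].
The resulting 4×4 matrix has rank 3, and its Smith normal form has invariant factors (1,1,1).

Now H_k = ker ∂_k / im ∂_{k+1}, so:

  H_0: rank C_0 − rank ∂_1 = 4 − 3 = 1, and the invariant factors of ∂_1 are all 1, so H_0 ≅ Z.

H_0 ≅ Z.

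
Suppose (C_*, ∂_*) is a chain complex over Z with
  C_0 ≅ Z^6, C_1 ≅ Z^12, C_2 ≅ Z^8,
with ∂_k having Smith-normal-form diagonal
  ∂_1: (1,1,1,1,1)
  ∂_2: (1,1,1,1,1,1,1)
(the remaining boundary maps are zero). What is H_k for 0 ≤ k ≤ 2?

H_0 = Z,  H_1 = 0,  H_2 = Z.

H_0: b_0 = 6 − 0 − 5 = 1; torsion from ∂_1 factors > 1: none. So H_0 = Z.
H_1: b_1 = 12 − 5 − 7 = 0; torsion from ∂_2 factors > 1: none. So H_1 = 0.
H_2: b_2 = 8 − 7 − 0 = 1; torsion from ∂_3 factors > 1: none. So H_2 = Z.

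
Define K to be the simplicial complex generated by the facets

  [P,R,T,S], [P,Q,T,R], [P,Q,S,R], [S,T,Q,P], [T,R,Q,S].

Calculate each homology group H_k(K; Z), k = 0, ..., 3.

H_0 ≅ Z,  H_1 = 0,  H_2 = 0,  H_3 ≅ Z.

Order the vertices as P < Q < R < S < T. Listing each simplex with vertices in this order, K has dimension 3 with simplices:

  0-simplices (5): P, Q, R, S, T
  1-simplices (10): PQ, PR, PS, PT, QR, QS, QT, RS, RT, ST
  2-simplices (10): PQR, PQS, PQT, PRS, PRT, PST, QRS, QRT, QST, RST
  3-simplices (5): PQRS, PQRT, PQST, PRST, QRST

giving chain groups C_0 ≅ Z^5, C_1 ≅ Z^10, C_2 ≅ Z^10, C_3 ≅ Z^5.

∂_1: C_1 → C_0 maps an edge to its endpoints' difference, ∂[p,q] = q − p. For instance
  ∂ST = T − S.
The resulting 5×10 matrix has rank 4, and its Smith normal form has invariant factors (1,1,1,1).

Boundary ∂_2: C_2 → C_1 acts by ∂[p,q,r] = [q,r] − [p,r] + [p,q]. For instance
  ∂PQR = QR − PR + PQ,
  ∂RST = ST − RT + RS.
This gives a 10×10 integer matrix of rank 6; reducing to Smith normal form yields diagonal entries (1,1,1,1,1,1).

Boundary ∂_3: C_3 → C_2 sends each 3-simplex σ to the alternating sum Σ_i (−1)^i (σ with its i-th vertex removed). For instance
  ∂PQRS = QRS − PRS + PQS − PQR,
  ∂PQRT = QRT − PRT + PQT − PQR.
The resulting 10×5 matrix has rank 4, and its Smith normal form has invariant factors (1,1,1,1).

Reading off H_k = ker ∂_k / im ∂_{k+1}:

  H_0: rank C_0 − rank ∂_1 = 5 − 4 = 1, and the invariant factors of ∂_1 are all 1, so H_0 = Z.
  H_1: rank ker ∂_1 − rank ∂_2 = (10 − 4) − 6 = 0, and the invariant factors of ∂_2 are all 1, so H_1 = 0.
  H_2: rank ker ∂_2 − rank ∂_3 = (10 − 6) − 4 = 0, and the invariant factors of ∂_3 are all 1, so H_2 = 0.
  H_3: rank ker ∂_3 − rank ∂_4 = (5 − 4) − 0 = 1, and there is no ∂_4, so H_3 = Z.

As a check, the Euler characteristic is 5 − 10 + 10 − 5 = 0, which agrees with 1 − 0 + 0 − 1 = 0.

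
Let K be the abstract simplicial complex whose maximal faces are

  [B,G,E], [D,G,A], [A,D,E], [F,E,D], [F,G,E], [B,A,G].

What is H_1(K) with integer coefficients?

H_1 ≅ Z.

Order the vertices as A < B < D < E < F < G. Listing each simplex with vertices in this order, K has dimension 2 with simplices:

  0-simplices (6): A, B, D, E, F, G
  1-simplices (12): AB, AD, AE, AG, BE, BG, DE, DF, DG, EF, EG, FG
  2-simplices (6): ABG, ADE, ADG, BEG, DEF, EFG

Hence C_0 ≅ Z^6, C_1 ≅ Z^12, C_2 ≅ Z^6.

∂_1: C_1 → C_0 maps an edge to its endpoints' difference, ∂[p,q] = q − p. For instance
  ∂EG = G − E.
The 6×12 boundary matrix has rank 5 and Smith normal form diag(1,1,1,1,1).

∂_2: C_2 → C_1 maps a triangle to the signed sum of its edges. For instance
  ∂ABG = BG − AG + AB,
  ∂ADE = DE − AE + AD.
This gives a 12×6 integer matrix of rank 6; reducing to Smith normal form yields diagonal entries (1,1,1,1,1,1).

From H_k ≅ ker(∂_k) / im(∂_{k+1}) we obtain:

  H_1: rank ker ∂_1 − rank ∂_2 = (12 − 5) − 6 = 1, and the invariant factors of ∂_2 are all 1, so H_1 ≅ Z.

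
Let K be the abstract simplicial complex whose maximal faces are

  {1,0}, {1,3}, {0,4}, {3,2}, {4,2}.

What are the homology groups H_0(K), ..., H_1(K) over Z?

K has 5 vertices, 5 edges.
rank ∂_0 = 0, rank ∂_1 = 4 ⇒ b_0 = 5 − 0 − 4 = 1; all invariant factors of ∂_1 are 1 so no torsion. So H_0 = Z.
rank ∂_1 = 4, rank ∂_2 = 0 ⇒ b_1 = 5 − 4 − 0 = 1. So H_1 = Z.

H_0 ≅ Z,  H_1 ≅ Z.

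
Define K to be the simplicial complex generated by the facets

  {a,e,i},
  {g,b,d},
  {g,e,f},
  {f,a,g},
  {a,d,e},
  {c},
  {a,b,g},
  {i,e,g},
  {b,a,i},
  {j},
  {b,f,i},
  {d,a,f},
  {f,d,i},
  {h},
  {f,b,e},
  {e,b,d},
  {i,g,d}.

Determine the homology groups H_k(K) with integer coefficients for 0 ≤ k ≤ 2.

H_0 = Z^4,  H_1 = Z^2,  H_2 = Z.

Fix the vertex order a < b < c < d < e < f < g < h < i < j and write every simplex with vertices in increasing order. Then dim K = 2 and the simplices of K are:

  0-simplices (10): a, b, c, d, e, f, g, h, i, j
  1-simplices (21): ab, ad, ae, af, ag, ai, bd, be, bf, bg, bi, de, df, dg, di, ef, eg, ei, fg, fi, gi
  2-simplices (14): abg, abi, ade, adf, aei, afg, bde, bdg, bef, bfi, dfi, dgi, efg, egi

Hence C_0 ≅ Z^10, C_1 ≅ Z^21, C_2 ≅ Z^14.

∂_1: C_1 → C_0 maps an edge to its endpoints' difference, ∂[p,q] = q − p.
This gives a 10×21 integer matrix of rank 6; reducing to Smith normal form yields diagonal entries (1,1,1,1,1,1).

∂_2: C_2 → C_1 sends each 2-simplex [p,q,r] to [q,r] − [p,r] + [p,q]. For instance
  ∂bde = de − be + bd,
  ∂ade = de − ae + ad.
This gives a 21×14 integer matrix of rank 13; reducing to Smith normal form yields diagonal entries (1,1,1,1,1,1,1,1,1,1,1,1,1).

Computing H_k = (kernel of ∂_k) / (image of ∂_{k+1}):

  H_0: rank C_0 − rank ∂_1 = 10 − 6 = 4, and the invariant factors of ∂_1 are all 1, so H_0 ≅ Z^4.
  H_1: rank ker ∂_1 − rank ∂_2 = (21 − 6) − 13 = 2, and the invariant factors of ∂_2 are all 1, so H_1 ≅ Z^2.
  H_2: rank ker ∂_2 − rank ∂_3 = (14 − 13) − 0 = 1, and there is no ∂_3, so H_2 ≅ Z.

As a check, the Euler characteristic is 10 − 21 + 14 = 3, which agrees with 4 − 2 + 1 = 3.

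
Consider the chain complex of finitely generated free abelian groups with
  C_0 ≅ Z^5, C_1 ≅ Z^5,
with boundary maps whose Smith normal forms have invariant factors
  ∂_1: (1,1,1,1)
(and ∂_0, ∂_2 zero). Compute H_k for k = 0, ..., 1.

H_0: b_0 = 5 − 0 − 4 = 1; torsion from ∂_1 factors > 1: none. So H_0 = Z.
H_1: b_1 = 5 − 4 − 0 = 1; torsion from ∂_2 factors > 1: none. So H_1 = Z.

H_0 = Z,  H_1 = Z.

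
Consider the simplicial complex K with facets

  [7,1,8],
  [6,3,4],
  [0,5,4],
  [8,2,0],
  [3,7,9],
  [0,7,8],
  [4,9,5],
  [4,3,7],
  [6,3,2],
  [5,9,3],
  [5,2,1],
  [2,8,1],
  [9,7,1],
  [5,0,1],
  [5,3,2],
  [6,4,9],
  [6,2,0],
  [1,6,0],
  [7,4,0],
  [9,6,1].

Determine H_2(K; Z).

H_2 ≅ 0.

Take the total order 0 < 1 < 2 < 3 < 4 < 5 < 6 < 7 < 8 < 9 on the vertex set. Then K (dimension 2) consists of the simplices:

  0-simplices (10): [0], [1], [2], [3], [4], [5], [6], [7], [8], [9]
  1-simplices (30): (30 of them)
  2-simplices (20): (20 of them)

Hence C_0 ≅ Z^10, C_1 ≅ Z^30, C_2 ≅ Z^20.

The boundary map ∂_1: C_1 → C_0 maps an edge to its endpoints' difference, ∂[p,q] = q − p.
The 10×30 boundary matrix has rank 9 and Smith normal form diag(1,1,1,1,1,1,1,1,1).

∂_2: C_2 → C_1 maps a triangle to the signed sum of its edges. For instance
  ∂[0,4,5] = [4,5] − [0,5] + [0,4],
  ∂[0,2,8] = [2,8] − [0,8] + [0,2].
This gives a 30×20 integer matrix of rank 20; reducing to Smith normal form yields diagonal entries (1,1,1,1,1,1,1,1,1,1,1,1,1,1,1,1,1,1,1,2).

Now H_k = ker ∂_k / im ∂_{k+1}, so:

  H_2: rank ker ∂_2 − rank ∂_3 = (20 − 20) − 0 = 0, and there is no ∂_3, so H_2 ≅ 0.

(K is a triangulation of the Klein bottle.)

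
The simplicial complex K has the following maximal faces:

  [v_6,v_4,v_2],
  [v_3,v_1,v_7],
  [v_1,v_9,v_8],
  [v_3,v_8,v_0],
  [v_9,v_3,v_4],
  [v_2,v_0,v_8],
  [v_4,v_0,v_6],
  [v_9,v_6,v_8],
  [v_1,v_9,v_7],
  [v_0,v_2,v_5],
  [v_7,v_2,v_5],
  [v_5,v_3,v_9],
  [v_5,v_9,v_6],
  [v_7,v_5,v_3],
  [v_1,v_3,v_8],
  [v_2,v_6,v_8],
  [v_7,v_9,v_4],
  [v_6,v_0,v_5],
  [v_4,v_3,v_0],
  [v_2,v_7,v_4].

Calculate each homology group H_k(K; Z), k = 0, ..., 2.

H_0 ≅ Z,  H_1 ≅ Z ⊕ Z/2Z,  H_2 = 0.

K has 10 vertices, 30 edges, 20 triangles.
rank ∂_0 = 0, rank ∂_1 = 9 ⇒ b_0 = 10 − 0 − 9 = 1; all invariant factors of ∂_1 are 1 so no torsion. So H_0 = Z.
rank ∂_1 = 9, rank ∂_2 = 20 ⇒ b_1 = 30 − 9 − 20 = 1; ∂_2 has invariant factor(s) [2] giving torsion. So H_1 = Z ⊕ Z/2Z.
rank ∂_2 = 20, rank ∂_3 = 0 ⇒ b_2 = 20 − 20 − 0 = 0. So H_2 = 0.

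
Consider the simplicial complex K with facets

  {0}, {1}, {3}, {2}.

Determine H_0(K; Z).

H_0 = Z^4.

K has 4 vertices.
rank ∂_0 = 0, rank ∂_1 = 0 ⇒ b_0 = 4 − 0 − 0 = 4. So H_0 = Z^4.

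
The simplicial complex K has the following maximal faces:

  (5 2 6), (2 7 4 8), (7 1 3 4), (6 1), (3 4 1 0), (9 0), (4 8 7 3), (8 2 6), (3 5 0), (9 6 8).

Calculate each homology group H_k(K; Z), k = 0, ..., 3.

K has 10 vertices, 25 edges, 17 triangles, 4 3-simplices.
rank ∂_0 = 0, rank ∂_1 = 9 ⇒ b_0 = 10 − 0 − 9 = 1; all invariant factors of ∂_1 are 1 so no torsion. So H_0 ≅ Z.
rank ∂_1 = 9, rank ∂_2 = 13 ⇒ b_1 = 25 − 9 − 13 = 3; all invariant factors of ∂_2 are 1 so no torsion. So H_1 ≅ Z^3.
rank ∂_2 = 13, rank ∂_3 = 4 ⇒ b_2 = 17 − 13 − 4 = 0; all invariant factors of ∂_3 are 1 so no torsion. So H_2 ≅ 0.
rank ∂_3 = 4, rank ∂_4 = 0 ⇒ b_3 = 4 − 4 − 0 = 0. So H_3 ≅ 0.

H_0 ≅ Z,  H_1 ≅ Z^3,  H_2 = 0,  H_3 = 0.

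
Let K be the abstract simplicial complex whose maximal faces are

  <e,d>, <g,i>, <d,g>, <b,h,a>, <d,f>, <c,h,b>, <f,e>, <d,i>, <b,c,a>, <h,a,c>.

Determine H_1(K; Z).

H_1 ≅ Z^2.

Fix the vertex order a < b < c < d < e < f < g < h < i and write every simplex with vertices in increasing order. Then dim K = 2 and the simplices of K are:

  0-simplices (9): a, b, c, d, e, f, g, h, i
  1-simplices (12): ab, ac, ah, bc, bh, ch, de, df, dg, di, ef, gi
  2-simplices (4): abc, abh, ach, bch

so the chain groups are C_0 ≅ Z^9, C_1 ≅ Z^12, C_2 ≅ Z^4.

Boundary ∂_1: C_1 → C_0 maps an edge to its endpoints' difference, ∂[p,q] = q − p.
As a 9×12 matrix over Z this has rank 7, with invariant factors (1,1,1,1,1,1,1).

The boundary map ∂_2: C_2 → C_1 sends each 2-simplex [p,q,r] to [q,r] − [p,r] + [p,q]. For instance
  ∂abh = bh − ah + ab,
  ∂ach = ch − ah + ac.
The resulting 12×4 matrix has rank 3, and its Smith normal form has invariant factors (1,1,1).

Computing H_k = (kernel of ∂_k) / (image of ∂_{k+1}):

  H_1: rank ker ∂_1 − rank ∂_2 = (12 − 7) − 3 = 2, and the invariant factors of ∂_2 are all 1, so H_1 = Z^2.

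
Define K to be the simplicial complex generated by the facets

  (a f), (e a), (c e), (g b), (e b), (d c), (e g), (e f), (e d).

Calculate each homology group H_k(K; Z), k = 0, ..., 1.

H_0 ≅ Z,  H_1 ≅ Z^3.

Take the total order a < b < c < d < e < f < g on the vertex set. Then K (dimension 1) consists of the simplices:

  0-simplices (7): a, b, c, d, e, f, g
  1-simplices (9): ae, af, be, bg, cd, ce, de, ef, eg

Hence C_0 ≅ Z^7, C_1 ≅ Z^9.

The boundary map ∂_1: C_1 → C_0 sends each edge [p,q] (with p < q) to q − p.
As a 7×9 matrix over Z this has rank 6, with invariant factors (1,1,1,1,1,1).

Computing H_k = (kernel of ∂_k) / (image of ∂_{k+1}):

  H_0: rank C_0 − rank ∂_1 = 7 − 6 = 1, and the invariant factors of ∂_1 are all 1, so H_0 = Z.
  H_1: rank ker ∂_1 − rank ∂_2 = (9 − 6) − 0 = 3, and there is no ∂_2, so H_1 = Z^3.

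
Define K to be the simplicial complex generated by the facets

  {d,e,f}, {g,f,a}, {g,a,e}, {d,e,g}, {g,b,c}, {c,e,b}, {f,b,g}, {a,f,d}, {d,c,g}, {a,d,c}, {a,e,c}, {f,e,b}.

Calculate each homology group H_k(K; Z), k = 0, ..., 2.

H_0 ≅ Z,  H_1 ≅ Z/2,  H_2 = 0.

Take the total order a < b < c < d < e < f < g on the vertex set. Then K (dimension 2) consists of the simplices:

  0-simplices (7): a, b, c, d, e, f, g
  1-simplices (18): ac, ad, ae, af, ag, bc, be, bf, bg, cd, ce, cg, de, df, dg, ef, eg, fg
  2-simplices (12): acd, ace, adf, aeg, afg, bce, bcg, bef, bfg, cdg, def, deg

Hence C_0 ≅ Z^7, C_1 ≅ Z^18, C_2 ≅ Z^12.

∂_1: C_1 → C_0 maps an edge to its endpoints' difference, ∂[p,q] = q − p. For instance
  ∂cd = d − c.
The 7×18 boundary matrix has rank 6 and Smith normal form diag(1,1,1,1,1,1).

Boundary ∂_2: C_2 → C_1 sends each 2-simplex [p,q,r] to [q,r] − [p,r] + [p,q]. For instance
  ∂bcg = cg − bg + bc,
  ∂aeg = eg − ag + ae.
This gives a 18×12 integer matrix of rank 12; reducing to Smith normal form yields diagonal entries (1,1,1,1,1,1,1,1,1,1,1,2).

Now H_k = ker ∂_k / im ∂_{k+1}, so:

  H_0: rank C_0 − rank ∂_1 = 7 − 6 = 1, and the invariant factors of ∂_1 are all 1, so H_0 = Z.
  H_1: rank ker ∂_1 − rank ∂_2 = (18 − 6) − 12 = 0, and ∂_2 has invariant factor 2 > 1, so H_1 = Z/2.
  H_2: rank ker ∂_2 − rank ∂_3 = (12 − 12) − 0 = 0, and there is no ∂_3, so H_2 = 0.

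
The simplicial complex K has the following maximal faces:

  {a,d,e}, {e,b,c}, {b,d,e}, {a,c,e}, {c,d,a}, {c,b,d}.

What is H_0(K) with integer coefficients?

H_0 = Z.

Take the total order a < b < c < d < e on the vertex set. Then K (dimension 2) consists of the simplices:

  0-simplices (5): a, b, c, d, e
  1-simplices (9): ac, ad, ae, bc, bd, be, cd, ce, de
  2-simplices (6): acd, ace, ade, bcd, bce, bde

giving chain groups C_0 ≅ Z^5, C_1 ≅ Z^9, C_2 ≅ Z^6.

Boundary ∂_1: C_1 → C_0 maps an edge to its endpoints' difference, ∂[p,q] = q − p. For instance
  ∂be = e − b.
As a 5×9 matrix over Z this has rank 4, with invariant factors (1,1,1,1).

Boundary ∂_2: C_2 → C_1 sends each 2-simplex [p,q,r] to [q,r] − [p,r] + [p,q]. For instance
  ∂ade = de − ae + ad,
  ∂bde = de − be + bd.
This gives a 9×6 integer matrix of rank 5; reducing to Smith normal form yields diagonal entries (1,1,1,1,1).

From H_k ≅ ker(∂_k) / im(∂_{k+1}) we obtain:

  H_0: rank C_0 − rank ∂_1 = 5 − 4 = 1, and the invariant factors of ∂_1 are all 1, so H_0 = Z.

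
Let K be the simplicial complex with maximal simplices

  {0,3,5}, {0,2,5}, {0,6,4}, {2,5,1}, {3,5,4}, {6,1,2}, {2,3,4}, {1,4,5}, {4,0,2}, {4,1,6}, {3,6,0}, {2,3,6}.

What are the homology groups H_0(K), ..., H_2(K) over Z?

H_0 ≅ Z,  H_1 ≅ Z/2,  H_2 = 0.

We work with the vertex ordering 0 < 1 < 2 < 3 < 4 < 5 < 6. The simplices of K, each written with vertices in increasing order, are:

  0-simplices (7): [0], [1], [2], [3], [4], [5], [6]
  1-simplices (18): [0,2], [0,3], [0,4], [0,5], [0,6], [1,2], [1,4], [1,5], [1,6], [2,3], [2,4], [2,5], [2,6], [3,4], [3,5], [3,6], [4,5], [4,6]
  2-simplices (12): [0,2,4], [0,2,5], [0,3,5], [0,3,6], [0,4,6], [1,2,5], [1,2,6], [1,4,5], [1,4,6], [2,3,4], [2,3,6], [3,4,5]

Hence C_0 ≅ Z^7, C_1 ≅ Z^18, C_2 ≅ Z^12.

∂_1: C_1 → C_0 sends each edge [p,q] (with p < q) to q − p. For instance
  ∂[2,5] = [5] − [2].
The 7×18 boundary matrix has rank 6 and Smith normal form diag(1,1,1,1,1,1).

Boundary ∂_2: C_2 → C_1 acts by ∂[p,q,r] = [q,r] − [p,r] + [p,q]. For instance
  ∂[0,2,5] = [2,5] − [0,5] + [0,2],
  ∂[1,4,6] = [4,6] − [1,6] + [1,4].
The 18×12 boundary matrix has rank 12 and Smith normal form diag(1,1,1,1,1,1,1,1,1,1,1,2).

Computing H_k = (kernel of ∂_k) / (image of ∂_{k+1}):

  H_0: rank C_0 − rank ∂_1 = 7 − 6 = 1, and the invariant factors of ∂_1 are all 1, so H_0 = Z.
  H_1: rank ker ∂_1 − rank ∂_2 = (18 − 6) − 12 = 0, and ∂_2 has invariant factor 2 > 1, so H_1 = Z/2.
  H_2: rank ker ∂_2 − rank ∂_3 = (12 − 12) − 0 = 0, and there is no ∂_3, so H_2 = 0.

As a check, the Euler characteristic is 7 − 18 + 12 = 1, which agrees with 1 − 0 + 0 = 1.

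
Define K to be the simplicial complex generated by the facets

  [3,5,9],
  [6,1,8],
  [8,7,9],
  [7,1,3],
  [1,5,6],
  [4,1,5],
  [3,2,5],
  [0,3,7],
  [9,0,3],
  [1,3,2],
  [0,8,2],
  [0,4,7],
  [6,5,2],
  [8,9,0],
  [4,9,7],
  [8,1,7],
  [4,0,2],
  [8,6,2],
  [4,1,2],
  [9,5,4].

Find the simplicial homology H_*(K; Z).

K has 10 vertices, 30 edges, 20 triangles.
rank ∂_0 = 0, rank ∂_1 = 9 ⇒ b_0 = 10 − 0 − 9 = 1; all invariant factors of ∂_1 are 1 so no torsion. So H_0 = Z.
rank ∂_1 = 9, rank ∂_2 = 20 ⇒ b_1 = 30 − 9 − 20 = 1; ∂_2 has invariant factor(s) [2] giving torsion. So H_1 = Z ⊕ Z_2.
rank ∂_2 = 20, rank ∂_3 = 0 ⇒ b_2 = 20 − 20 − 0 = 0. So H_2 = 0.

H_0 ≅ Z,  H_1 ≅ Z ⊕ Z_2,  H_2 = 0.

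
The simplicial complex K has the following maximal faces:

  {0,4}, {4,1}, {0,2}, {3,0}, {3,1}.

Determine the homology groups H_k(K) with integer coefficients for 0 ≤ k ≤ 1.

H_0 = Z,  H_1 = Z.

Order the vertices as 0 < 1 < 2 < 3 < 4. Listing each simplex with vertices in this order, K has dimension 1 with simplices:

  0-simplices (5): [0], [1], [2], [3], [4]
  1-simplices (5): [0,2], [0,3], [0,4], [1,3], [1,4]

so the chain groups are C_0 ≅ Z^5, C_1 ≅ Z^5.

Boundary ∂_1: C_1 → C_0 is given by ∂[p,q] = [q] − [p]. For instance
  ∂[1,3] = [3] − [1].
The resulting 5×5 matrix has rank 4, and its Smith normal form has invariant factors (1,1,1,1).

From H_k ≅ ker(∂_k) / im(∂_{k+1}) we obtain:

  H_0: rank C_0 − rank ∂_1 = 5 − 4 = 1, and the invariant factors of ∂_1 are all 1, so H_0 = Z.
  H_1: rank ker ∂_1 − rank ∂_2 = (5 − 4) − 0 = 1, and there is no ∂_2, so H_1 = Z.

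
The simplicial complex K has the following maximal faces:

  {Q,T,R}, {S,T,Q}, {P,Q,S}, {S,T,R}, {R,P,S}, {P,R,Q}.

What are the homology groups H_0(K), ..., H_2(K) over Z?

Order the vertices as P < Q < R < S < T. Listing each simplex with vertices in this order, K has dimension 2 with simplices:

  0-simplices (5): P, Q, R, S, T
  1-simplices (9): PQ, PR, PS, QR, QS, QT, RS, RT, ST
  2-simplices (6): PQR, PQS, PRS, QRT, QST, RST

giving chain groups C_0 ≅ Z^5, C_1 ≅ Z^9, C_2 ≅ Z^6.

Boundary ∂_1: C_1 → C_0 maps an edge to its endpoints' difference, ∂[p,q] = q − p. For instance
  ∂RT = T − R.
The resulting 5×9 matrix has rank 4, and its Smith normal form has invariant factors (1,1,1,1).

Boundary ∂_2: C_2 → C_1 maps a triangle to the signed sum of its edges. For instance
  ∂QRT = RT − QT + QR,
  ∂PQR = QR − PR + PQ.
This gives a 9×6 integer matrix of rank 5; reducing to Smith normal form yields diagonal entries (1,1,1,1,1).

Computing H_k = (kernel of ∂_k) / (image of ∂_{k+1}):

  H_0: rank C_0 − rank ∂_1 = 5 − 4 = 1, and the invariant factors of ∂_1 are all 1, so H_0 = Z.
  H_1: rank ker ∂_1 − rank ∂_2 = (9 − 4) − 5 = 0, and the invariant factors of ∂_2 are all 1, so H_1 = 0.
  H_2: rank ker ∂_2 − rank ∂_3 = (6 − 5) − 0 = 1, and there is no ∂_3, so H_2 = Z.

H_0 = Z,  H_1 = 0,  H_2 = Z.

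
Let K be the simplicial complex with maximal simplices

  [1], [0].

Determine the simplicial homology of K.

We work with the vertex ordering 0 < 1. The simplices of K, each written with vertices in increasing order, are:

  0-simplices (2): [0], [1]

giving chain groups C_0 ≅ Z^2.

From H_k ≅ ker(∂_k) / im(∂_{k+1}) we obtain:

  H_0: rank C_0 − rank ∂_1 = 2 − 0 = 2, and there is no ∂_1, so H_0 ≅ Z^2.

H_0 ≅ Z^2.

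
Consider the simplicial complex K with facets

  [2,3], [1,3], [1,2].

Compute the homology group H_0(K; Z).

H_0 ≅ Z.

Fix the vertex order 1 < 2 < 3 and write every simplex with vertices in increasing order. Then dim K = 1 and the simplices of K are:

  0-simplices (3): [1], [2], [3]
  1-simplices (3): [1,2], [1,3], [2,3]

giving chain groups C_0 ≅ Z^3, C_1 ≅ Z^3.

∂_1: C_1 → C_0 maps an edge to its endpoints' difference, ∂[p,q] = q − p. For instance
  ∂[2,3] = [3] − [2].
The resulting 3×3 matrix has rank 2, and its Smith normal form has invariant factors (1,1).

Reading off H_k = ker ∂_k / im ∂_{k+1}:

  H_0: rank C_0 − rank ∂_1 = 3 − 2 = 1, and the invariant factors of ∂_1 are all 1, so H_0 ≅ Z.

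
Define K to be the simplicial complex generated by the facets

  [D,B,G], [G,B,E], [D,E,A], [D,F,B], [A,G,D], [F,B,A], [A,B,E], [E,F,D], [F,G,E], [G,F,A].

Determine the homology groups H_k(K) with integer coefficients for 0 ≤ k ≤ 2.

H_0 = Z,  H_1 = Z/2,  H_2 = 0.

Order the vertices as A < B < D < E < F < G. Listing each simplex with vertices in this order, K has dimension 2 with simplices:

  0-simplices (6): A, B, D, E, F, G
  1-simplices (15): AB, AD, AE, AF, AG, BD, BE, BF, BG, DE, DF, DG, EF, EG, FG
  2-simplices (10): ABE, ABF, ADE, ADG, AFG, BDF, BDG, BEG, DEF, EFG

Hence C_0 ≅ Z^6, C_1 ≅ Z^15, C_2 ≅ Z^10.

∂_1: C_1 → C_0 sends each edge [p,q] (with p < q) to q − p. For instance
  ∂AE = E − A.
This gives a 6×15 integer matrix of rank 5; reducing to Smith normal form yields diagonal entries (1,1,1,1,1).

∂_2: C_2 → C_1 maps a triangle to the signed sum of its edges. For instance
  ∂ADE = DE − AE + AD,
  ∂BEG = EG − BG + BE.
As a 15×10 matrix over Z this has rank 10, with invariant factors (1,1,1,1,1,1,1,1,1,2).

From H_k ≅ ker(∂_k) / im(∂_{k+1}) we obtain:

  H_0: rank C_0 − rank ∂_1 = 6 − 5 = 1, and the invariant factors of ∂_1 are all 1, so H_0 ≅ Z.
  H_1: rank ker ∂_1 − rank ∂_2 = (15 − 5) − 10 = 0, and ∂_2 has invariant factor 2 > 1, so H_1 ≅ Z/2.
  H_2: rank ker ∂_2 − rank ∂_3 = (10 − 10) − 0 = 0, and there is no ∂_3, so H_2 ≅ 0.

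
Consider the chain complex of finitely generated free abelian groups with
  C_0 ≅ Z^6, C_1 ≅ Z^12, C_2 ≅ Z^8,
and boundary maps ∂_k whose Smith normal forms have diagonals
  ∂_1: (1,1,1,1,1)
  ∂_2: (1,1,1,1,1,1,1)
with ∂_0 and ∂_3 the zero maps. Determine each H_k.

H_0: b_0 = 6 − 0 − 5 = 1; torsion from ∂_1 factors > 1: none. So H_0 ≅ Z.
H_1: b_1 = 12 − 5 − 7 = 0; torsion from ∂_2 factors > 1: none. So H_1 ≅ 0.
H_2: b_2 = 8 − 7 − 0 = 1; torsion from ∂_3 factors > 1: none. So H_2 ≅ Z.

H_0 ≅ Z,  H_1 = 0,  H_2 ≅ Z.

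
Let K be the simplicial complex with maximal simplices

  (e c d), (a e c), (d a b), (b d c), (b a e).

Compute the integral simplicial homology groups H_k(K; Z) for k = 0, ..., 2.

H_0 ≅ Z,  H_1 ≅ Z,  H_2 = 0.

Order the vertices as a < b < c < d < e. Listing each simplex with vertices in this order, K has dimension 2 with simplices:

  0-simplices (5): a, b, c, d, e
  1-simplices (10): ab, ac, ad, ae, bc, bd, be, cd, ce, de
  2-simplices (5): abd, abe, ace, bcd, cde

so the chain groups are C_0 ≅ Z^5, C_1 ≅ Z^10, C_2 ≅ Z^5.

Boundary ∂_1: C_1 → C_0 is given by ∂[p,q] = [q] − [p]. For instance
  ∂ac = c − a.
The resulting 5×10 matrix has rank 4, and its Smith normal form has invariant factors (1,1,1,1).

∂_2: C_2 → C_1 acts by ∂[p,q,r] = [q,r] − [p,r] + [p,q]. For instance
  ∂abd = bd − ad + ab,
  ∂abe = be − ae + ab.
This gives a 10×5 integer matrix of rank 5; reducing to Smith normal form yields diagonal entries (1,1,1,1,1).

Reading off H_k = ker ∂_k / im ∂_{k+1}:

  H_0: rank C_0 − rank ∂_1 = 5 − 4 = 1, and the invariant factors of ∂_1 are all 1, so H_0 ≅ Z.
  H_1: rank ker ∂_1 − rank ∂_2 = (10 − 4) − 5 = 1, and the invariant factors of ∂_2 are all 1, so H_1 ≅ Z.
  H_2: rank ker ∂_2 − rank ∂_3 = (5 − 5) − 0 = 0, and there is no ∂_3, so H_2 ≅ 0.

As a check, the Euler characteristic is 5 − 10 + 5 = 0, which agrees with 1 − 1 + 0 = 0.
(K is a triangulation of the Möbius band.)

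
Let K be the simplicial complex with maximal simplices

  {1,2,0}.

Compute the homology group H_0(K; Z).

Order the vertices as 0 < 1 < 2. Listing each simplex with vertices in this order, K has dimension 2 with simplices:

  0-simplices (3): [0], [1], [2]
  1-simplices (3): [0,1], [0,2], [1,2]
  2-simplices (1): [0,1,2]

giving chain groups C_0 ≅ Z^3, C_1 ≅ Z^3, C_2 ≅ Z^1.

Boundary ∂_1: C_1 → C_0 is given by ∂[p,q] = [q] − [p]. For instance
  ∂[1,2] = [2] − [1].
The resulting 3×3 matrix has rank 2, and its Smith normal form has invariant factors (1,1).

∂_2: C_2 → C_1 sends each 2-simplex [p,q,r] to [q,r] − [p,r] + [p,q]. For instance
  ∂[0,1,2] = [1,2] − [0,2] + [0,1].
The resulting 3×1 matrix has rank 1, and its Smith normal form has invariant factors (1).

Reading off H_k = ker ∂_k / im ∂_{k+1}:

  H_0: rank C_0 − rank ∂_1 = 3 − 2 = 1, and the invariant factors of ∂_1 are all 1, so H_0 = Z.

(K is a triangulation of the 2-simplex.)

H_0 ≅ Z.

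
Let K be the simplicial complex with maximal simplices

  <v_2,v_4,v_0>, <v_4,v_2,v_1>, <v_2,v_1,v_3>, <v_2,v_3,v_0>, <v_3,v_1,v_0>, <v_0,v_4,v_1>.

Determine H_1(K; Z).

K has 5 vertices, 9 edges, 6 triangles.
rank ∂_1 = 4, rank ∂_2 = 5 ⇒ b_1 = 9 − 4 − 5 = 0; all invariant factors of ∂_2 are 1 so no torsion. So H_1 = 0.

H_1 = 0.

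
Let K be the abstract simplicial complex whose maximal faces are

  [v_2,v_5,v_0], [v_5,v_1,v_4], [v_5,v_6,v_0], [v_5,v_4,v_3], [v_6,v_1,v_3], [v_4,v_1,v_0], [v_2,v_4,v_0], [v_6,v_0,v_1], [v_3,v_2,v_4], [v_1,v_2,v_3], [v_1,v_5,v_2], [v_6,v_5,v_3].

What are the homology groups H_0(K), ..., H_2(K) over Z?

H_0 ≅ Z,  H_1 ≅ Z/2,  H_2 = 0.

Take the total order v_0 < v_1 < v_2 < v_3 < v_4 < v_5 < v_6 on the vertex set. Then K (dimension 2) consists of the simplices:

  0-simplices (7): [v_0], [v_1], [v_2], [v_3], [v_4], [v_5], [v_6]
  1-simplices (18): (18 of them)
  2-simplices (12): (12 of them)

so the chain groups are C_0 ≅ Z^7, C_1 ≅ Z^18, C_2 ≅ Z^12.

∂_1: C_1 → C_0 is given by ∂[p,q] = [q] − [p].
This gives a 7×18 integer matrix of rank 6; reducing to Smith normal form yields diagonal entries (1,1,1,1,1,1).

The boundary map ∂_2: C_2 → C_1 sends each 2-simplex [p,q,r] to [q,r] − [p,r] + [p,q]. For instance
  ∂[v_0,v_1,v_4] = [v_1,v_4] − [v_0,v_4] + [v_0,v_1],
  ∂[v_3,v_4,v_5] = [v_4,v_5] − [v_3,v_5] + [v_3,v_4].
The resulting 18×12 matrix has rank 12, and its Smith normal form has invariant factors (1,1,1,1,1,1,1,1,1,1,1,2).

From H_k ≅ ker(∂_k) / im(∂_{k+1}) we obtain:

  H_0: rank C_0 − rank ∂_1 = 7 − 6 = 1, and the invariant factors of ∂_1 are all 1, so H_0 = Z.
  H_1: rank ker ∂_1 − rank ∂_2 = (18 − 6) − 12 = 0, and ∂_2 has invariant factor 2 > 1, so H_1 = Z/2.
  H_2: rank ker ∂_2 − rank ∂_3 = (12 − 12) − 0 = 0, and there is no ∂_3, so H_2 = 0.

As a check, the Euler characteristic is 7 − 18 + 12 = 1, which agrees with 1 − 0 + 0 = 1.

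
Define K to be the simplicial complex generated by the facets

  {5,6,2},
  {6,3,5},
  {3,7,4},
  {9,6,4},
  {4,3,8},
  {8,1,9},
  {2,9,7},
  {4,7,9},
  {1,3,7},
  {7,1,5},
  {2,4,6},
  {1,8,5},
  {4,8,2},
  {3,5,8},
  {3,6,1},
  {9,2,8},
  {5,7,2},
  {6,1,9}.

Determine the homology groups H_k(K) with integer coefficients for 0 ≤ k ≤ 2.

Fix the vertex order 1 < 2 < 3 < 4 < 5 < 6 < 7 < 8 < 9 and write every simplex with vertices in increasing order. Then dim K = 2 and the simplices of K are:

  0-simplices (9): [1], [2], [3], [4], [5], [6], [7], [8], [9]
  1-simplices (27): (27 of them)
  2-simplices (18): [1,3,6], [1,3,7], [1,5,7], [1,5,8], [1,6,9], [1,8,9], [2,4,6], [2,4,8], [2,5,6], [2,5,7], [2,7,9], [2,8,9], [3,4,7], [3,4,8], [3,5,6], [3,5,8], [4,6,9], [4,7,9]

Hence C_0 ≅ Z^9, C_1 ≅ Z^27, C_2 ≅ Z^18.

The boundary map ∂_1: C_1 → C_0 maps an edge to its endpoints' difference, ∂[p,q] = q − p.
As a 9×27 matrix over Z this has rank 8, with invariant factors (1,1,1,1,1,1,1,1).

∂_2: C_2 → C_1 maps a triangle to the signed sum of its edges. For instance
  ∂[1,8,9] = [8,9] − [1,9] + [1,8],
  ∂[2,7,9] = [7,9] − [2,9] + [2,7].
As a 27×18 matrix over Z this has rank 18, with invariant factors (1,1,1,1,1,1,1,1,1,1,1,1,1,1,1,1,1,2).

Computing H_k = (kernel of ∂_k) / (image of ∂_{k+1}):

  H_0: rank C_0 − rank ∂_1 = 9 − 8 = 1, and the invariant factors of ∂_1 are all 1, so H_0 = Z.
  H_1: rank ker ∂_1 − rank ∂_2 = (27 − 8) − 18 = 1, and ∂_2 has invariant factor 2 > 1, so H_1 = Z ⊕ Z/2.
  H_2: rank ker ∂_2 − rank ∂_3 = (18 − 18) − 0 = 0, and there is no ∂_3, so H_2 = 0.

H_0 ≅ Z,  H_1 ≅ Z ⊕ Z/2,  H_2 = 0.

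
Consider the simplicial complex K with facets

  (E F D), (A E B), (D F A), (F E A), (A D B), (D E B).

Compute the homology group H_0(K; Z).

K has 5 vertices, 9 edges, 6 triangles.
rank ∂_0 = 0, rank ∂_1 = 4 ⇒ b_0 = 5 − 0 − 4 = 1; all invariant factors of ∂_1 are 1 so no torsion. So H_0 = Z.

H_0 = Z.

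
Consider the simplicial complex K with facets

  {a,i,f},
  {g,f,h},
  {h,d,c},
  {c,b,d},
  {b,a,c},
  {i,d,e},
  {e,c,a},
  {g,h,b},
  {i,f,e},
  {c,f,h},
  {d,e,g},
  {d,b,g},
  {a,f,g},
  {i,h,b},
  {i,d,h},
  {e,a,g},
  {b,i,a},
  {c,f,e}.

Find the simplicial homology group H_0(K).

Order the vertices as a < b < c < d < e < f < g < h < i. Listing each simplex with vertices in this order, K has dimension 2 with simplices:

  0-simplices (9): a, b, c, d, e, f, g, h, i
  1-simplices (27): ab, ac, ae, af, ag, ai, bc, bd, bg, bh, bi, cd, ce, cf, ch, de, dg, dh, di, ef, eg, ei, fg, fh, fi, gh, hi
  2-simplices (18): abc, abi, ace, aeg, afg, afi, bcd, bdg, bgh, bhi, cdh, cef, cfh, deg, dei, dhi, efi, fgh

so the chain groups are C_0 ≅ Z^9, C_1 ≅ Z^27, C_2 ≅ Z^18.

Boundary ∂_1: C_1 → C_0 sends each edge [p,q] (with p < q) to q − p. For instance
  ∂ae = e − a.
The resulting 9×27 matrix has rank 8, and its Smith normal form has invariant factors (1,1,1,1,1,1,1,1).

The boundary map ∂_2: C_2 → C_1 acts by ∂[p,q,r] = [q,r] − [p,r] + [p,q]. For instance
  ∂abi = bi − ai + ab,
  ∂ace = ce − ae + ac.
The resulting 27×18 matrix has rank 18, and its Smith normal form has invariant factors (1,1,1,1,1,1,1,1,1,1,1,1,1,1,1,1,1,2).

From H_k ≅ ker(∂_k) / im(∂_{k+1}) we obtain:

  H_0: rank C_0 − rank ∂_1 = 9 − 8 = 1, and the invariant factors of ∂_1 are all 1, so H_0 = Z.

H_0 = Z.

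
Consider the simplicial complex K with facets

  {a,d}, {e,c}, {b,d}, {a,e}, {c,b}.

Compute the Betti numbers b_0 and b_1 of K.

We work with the vertex ordering a < b < c < d < e. The simplices of K, each written with vertices in increasing order, are:

  0-simplices (5): a, b, c, d, e
  1-simplices (5): ad, ae, bc, bd, ce

giving chain groups C_0 ≅ Z^5, C_1 ≅ Z^5.

∂_1: C_1 → C_0 sends each edge [p,q] (with p < q) to q − p.
This gives a 5×5 integer matrix of rank 4; reducing to Smith normal form yields diagonal entries (1,1,1,1).

Reading off H_k = ker ∂_k / im ∂_{k+1}:

  H_0: rank C_0 − rank ∂_1 = 5 − 4 = 1, and the invariant factors of ∂_1 are all 1, so H_0 = Z.
  H_1: rank ker ∂_1 − rank ∂_2 = (5 − 4) − 0 = 1, and there is no ∂_2, so H_1 = Z.

Hence the Betti numbers are b_0 = 1, b_1 = 1.

b_0 = 1, b_1 = 1.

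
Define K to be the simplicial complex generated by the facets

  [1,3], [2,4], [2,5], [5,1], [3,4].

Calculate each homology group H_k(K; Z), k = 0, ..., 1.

K has 5 vertices, 5 edges.
rank ∂_0 = 0, rank ∂_1 = 4 ⇒ b_0 = 5 − 0 − 4 = 1; all invariant factors of ∂_1 are 1 so no torsion. So H_0 ≅ Z.
rank ∂_1 = 4, rank ∂_2 = 0 ⇒ b_1 = 5 − 4 − 0 = 1. So H_1 ≅ Z.

H_0 = Z,  H_1 = Z.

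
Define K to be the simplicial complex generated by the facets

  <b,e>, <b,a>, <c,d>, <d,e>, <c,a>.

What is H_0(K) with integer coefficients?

Take the total order a < b < c < d < e on the vertex set. Then K (dimension 1) consists of the simplices:

  0-simplices (5): a, b, c, d, e
  1-simplices (5): ab, ac, be, cd, de

Hence C_0 ≅ Z^5, C_1 ≅ Z^5.

Boundary ∂_1: C_1 → C_0 sends each edge [p,q] (with p < q) to q − p. For instance
  ∂de = e − d.
As a 5×5 matrix over Z this has rank 4, with invariant factors (1,1,1,1).

Computing H_k = (kernel of ∂_k) / (image of ∂_{k+1}):

  H_0: rank C_0 − rank ∂_1 = 5 − 4 = 1, and the invariant factors of ∂_1 are all 1, so H_0 ≅ Z.

H_0 = Z.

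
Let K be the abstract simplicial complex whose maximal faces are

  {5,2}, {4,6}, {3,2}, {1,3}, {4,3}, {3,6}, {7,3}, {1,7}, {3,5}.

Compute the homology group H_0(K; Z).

H_0 = Z.

Take the total order 1 < 2 < 3 < 4 < 5 < 6 < 7 on the vertex set. Then K (dimension 1) consists of the simplices:

  0-simplices (7): [1], [2], [3], [4], [5], [6], [7]
  1-simplices (9): [1,3], [1,7], [2,3], [2,5], [3,4], [3,5], [3,6], [3,7], [4,6]

so the chain groups are C_0 ≅ Z^7, C_1 ≅ Z^9.

∂_1: C_1 → C_0 sends each edge [p,q] (with p < q) to q − p.
The resulting 7×9 matrix has rank 6, and its Smith normal form has invariant factors (1,1,1,1,1,1).

Now H_k = ker ∂_k / im ∂_{k+1}, so:

  H_0: rank C_0 − rank ∂_1 = 7 − 6 = 1, and the invariant factors of ∂_1 are all 1, so H_0 = Z.

(K is a triangulation of a wedge of 3 circles.)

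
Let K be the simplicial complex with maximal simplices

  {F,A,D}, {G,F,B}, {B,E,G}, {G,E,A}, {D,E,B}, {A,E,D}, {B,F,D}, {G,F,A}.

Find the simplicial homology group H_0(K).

H_0 = Z.

Order the vertices as A < B < D < E < F < G. Listing each simplex with vertices in this order, K has dimension 2 with simplices:

  0-simplices (6): A, B, D, E, F, G
  1-simplices (12): AD, AE, AF, AG, BD, BE, BF, BG, DE, DF, EG, FG
  2-simplices (8): ADE, ADF, AEG, AFG, BDE, BDF, BEG, BFG

giving chain groups C_0 ≅ Z^6, C_1 ≅ Z^12, C_2 ≅ Z^8.

The boundary map ∂_1: C_1 → C_0 maps an edge to its endpoints' difference, ∂[p,q] = q − p.
The 6×12 boundary matrix has rank 5 and Smith normal form diag(1,1,1,1,1).

∂_2: C_2 → C_1 maps a triangle to the signed sum of its edges. For instance
  ∂ADE = DE − AE + AD,
  ∂BDE = DE − BE + BD.
This gives a 12×8 integer matrix of rank 7; reducing to Smith normal form yields diagonal entries (1,1,1,1,1,1,1).

Computing H_k = (kernel of ∂_k) / (image of ∂_{k+1}):

  H_0: rank C_0 − rank ∂_1 = 6 − 5 = 1, and the invariant factors of ∂_1 are all 1, so H_0 ≅ Z.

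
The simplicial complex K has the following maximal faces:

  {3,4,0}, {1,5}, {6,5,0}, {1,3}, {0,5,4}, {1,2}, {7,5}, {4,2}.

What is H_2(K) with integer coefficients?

Take the total order 0 < 1 < 2 < 3 < 4 < 5 < 6 < 7 on the vertex set. Then K (dimension 2) consists of the simplices:

  0-simplices (8): [0], [1], [2], [3], [4], [5], [6], [7]
  1-simplices (12): [0,3], [0,4], [0,5], [0,6], [1,2], [1,3], [1,5], [2,4], [3,4], [4,5], [5,6], [5,7]
  2-simplices (3): [0,3,4], [0,4,5], [0,5,6]

so the chain groups are C_0 ≅ Z^8, C_1 ≅ Z^12, C_2 ≅ Z^3.

Boundary ∂_1: C_1 → C_0 maps an edge to its endpoints' difference, ∂[p,q] = q − p. For instance
  ∂[2,4] = [4] − [2].
The resulting 8×12 matrix has rank 7, and its Smith normal form has invariant factors (1,1,1,1,1,1,1).

∂_2: C_2 → C_1 sends each 2-simplex [p,q,r] to [q,r] − [p,r] + [p,q]. For instance
  ∂[0,3,4] = [3,4] − [0,4] + [0,3],
  ∂[0,4,5] = [4,5] − [0,5] + [0,4].
The resulting 12×3 matrix has rank 3, and its Smith normal form has invariant factors (1,1,1).

Computing H_k = (kernel of ∂_k) / (image of ∂_{k+1}):

  H_2: rank ker ∂_2 − rank ∂_3 = (3 − 3) − 0 = 0, and there is no ∂_3, so H_2 ≅ 0.

H_2 ≅ 0.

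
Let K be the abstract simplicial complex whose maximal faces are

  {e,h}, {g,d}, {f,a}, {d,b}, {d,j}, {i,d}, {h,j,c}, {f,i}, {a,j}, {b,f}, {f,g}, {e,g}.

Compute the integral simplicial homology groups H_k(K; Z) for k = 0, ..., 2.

Order the vertices as a < b < c < d < e < f < g < h < i < j. Listing each simplex with vertices in this order, K has dimension 2 with simplices:

  0-simplices (10): a, b, c, d, e, f, g, h, i, j
  1-simplices (14): af, aj, bd, bf, ch, cj, dg, di, dj, eg, eh, fg, fi, hj
  2-simplices (1): chj

Hence C_0 ≅ Z^10, C_1 ≅ Z^14, C_2 ≅ Z^1.

∂_1: C_1 → C_0 is given by ∂[p,q] = [q] − [p].
This gives a 10×14 integer matrix of rank 9; reducing to Smith normal form yields diagonal entries (1,1,1,1,1,1,1,1,1).

∂_2: C_2 → C_1 maps a triangle to the signed sum of its edges. For instance
  ∂chj = hj − cj + ch.
As a 14×1 matrix over Z this has rank 1, with invariant factors (1).

Reading off H_k = ker ∂_k / im ∂_{k+1}:

  H_0: rank C_0 − rank ∂_1 = 10 − 9 = 1, and the invariant factors of ∂_1 are all 1, so H_0 = Z.
  H_1: rank ker ∂_1 − rank ∂_2 = (14 − 9) − 1 = 4, and the invariant factors of ∂_2 are all 1, so H_1 = Z^4.
  H_2: rank ker ∂_2 − rank ∂_3 = (1 − 1) − 0 = 0, and there is no ∂_3, so H_2 = 0.

H_0 = Z,  H_1 = Z^4,  H_2 = 0.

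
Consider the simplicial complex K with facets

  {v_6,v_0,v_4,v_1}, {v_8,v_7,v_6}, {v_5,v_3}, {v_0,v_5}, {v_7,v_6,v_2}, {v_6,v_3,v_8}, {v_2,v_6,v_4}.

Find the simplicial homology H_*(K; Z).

H_0 = Z,  H_1 = Z,  H_2 = 0,  H_3 = 0.

Take the total order v_0 < v_1 < v_2 < v_3 < v_4 < v_5 < v_6 < v_7 < v_8 on the vertex set. Then K (dimension 3) consists of the simplices:

  0-simplices (9): [v_0], [v_1], [v_2], [v_3], [v_4], [v_5], [v_6], [v_7], [v_8]
  1-simplices (16): (16 of them)
  2-simplices (8): [v_0,v_1,v_4], [v_0,v_1,v_6], [v_0,v_4,v_6], [v_1,v_4,v_6], [v_2,v_4,v_6], [v_2,v_6,v_7], [v_3,v_6,v_8], [v_6,v_7,v_8]
  3-simplices (1): [v_0,v_1,v_4,v_6]

so the chain groups are C_0 ≅ Z^9, C_1 ≅ Z^16, C_2 ≅ Z^8, C_3 ≅ Z^1.

Boundary ∂_1: C_1 → C_0 is given by ∂[p,q] = [q] − [p].
This gives a 9×16 integer matrix of rank 8; reducing to Smith normal form yields diagonal entries (1,1,1,1,1,1,1,1).

∂_2: C_2 → C_1 sends each 2-simplex [p,q,r] to [q,r] − [p,r] + [p,q]. For instance
  ∂[v_0,v_1,v_6] = [v_1,v_6] − [v_0,v_6] + [v_0,v_1],
  ∂[v_2,v_6,v_7] = [v_6,v_7] − [v_2,v_7] + [v_2,v_6].
This gives a 16×8 integer matrix of rank 7; reducing to Smith normal form yields diagonal entries (1,1,1,1,1,1,1).

The boundary map ∂_3: C_3 → C_2 sends each 3-simplex σ to the alternating sum Σ_i (−1)^i (σ with its i-th vertex removed). For instance
  ∂[v_0,v_1,v_4,v_6] = [v_1,v_4,v_6] − [v_0,v_4,v_6] + [v_0,v_1,v_6] − [v_0,v_1,v_4].
This gives a 8×1 integer matrix of rank 1; reducing to Smith normal form yields diagonal entries (1).

Computing H_k = (kernel of ∂_k) / (image of ∂_{k+1}):

  H_0: rank C_0 − rank ∂_1 = 9 − 8 = 1, and the invariant factors of ∂_1 are all 1, so H_0 ≅ Z.
  H_1: rank ker ∂_1 − rank ∂_2 = (16 − 8) − 7 = 1, and the invariant factors of ∂_2 are all 1, so H_1 ≅ Z.
  H_2: rank ker ∂_2 − rank ∂_3 = (8 − 7) − 1 = 0, and the invariant factors of ∂_3 are all 1, so H_2 ≅ 0.
  H_3: rank ker ∂_3 − rank ∂_4 = (1 − 1) − 0 = 0, and there is no ∂_4, so H_3 ≅ 0.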